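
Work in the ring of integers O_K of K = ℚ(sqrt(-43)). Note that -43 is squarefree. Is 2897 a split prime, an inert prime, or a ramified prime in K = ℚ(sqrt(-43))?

p splits

Since -43 ≡ 1 mod 4, the ring of integers is ℤ[(1+√-43)/2] with discriminant -43.
2897 ∤ -43, so 2897 is unramified.
Compute (-43/2897) via Euler: 2854^((2897-1)/2) mod 2897 = 1, so (-43/2897) = 1.
d is a quadratic residue mod p, hence 2897 splits in O_K.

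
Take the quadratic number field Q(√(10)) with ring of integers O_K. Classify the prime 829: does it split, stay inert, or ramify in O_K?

d = 10 ≡ 2 (mod 4), so O_K = ℤ[√10] and disc(K) = 4d = 40.
Since gcd(829, 40) = 1 the prime 829 does not ramify.
Legendre symbol by Euler's criterion: (10/829) ≡ 10^414 ≡ 828 (mod 829), i.e. (10/829) = -1.
(10/829) = -1, so 829 is inert.

p is inert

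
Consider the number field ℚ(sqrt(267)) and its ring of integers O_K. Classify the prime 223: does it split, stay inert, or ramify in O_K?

inert

d = 267 ≡ 3 (mod 4), so O_K = ℤ[√267] and disc(K) = 4d = 1068.
disc(K) = 1068 is not divisible by 223; 223 is unramified.
Euler's criterion: 267^111 mod 223 = 222. Thus (267|223) = -1.
d is a non-residue mod p, hence 223 remains inert in O_K.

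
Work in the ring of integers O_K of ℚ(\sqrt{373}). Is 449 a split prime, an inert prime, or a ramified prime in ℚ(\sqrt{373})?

Since 373 ≡ 1 mod 4, the ring of integers is ℤ[(1+√373)/2] with discriminant 373.
disc(K) = 373 is not divisible by 449; 449 is unramified.
Legendre symbol by Euler's criterion: (373/449) ≡ 373^224 ≡ 448 (mod 449), i.e. (373/449) = -1.
(373/449) = -1, so 449 is inert.

inert — (449) stays prime in O_K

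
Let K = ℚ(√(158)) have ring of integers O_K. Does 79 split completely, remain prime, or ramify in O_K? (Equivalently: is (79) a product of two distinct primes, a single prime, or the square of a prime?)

ramifies in O_K

158 mod 4 = 2, hence disc K = 4·158 = 632 and O_K = ℤ[√158].
disc(K) = 632 = 79·8, so p = 79 is ramified.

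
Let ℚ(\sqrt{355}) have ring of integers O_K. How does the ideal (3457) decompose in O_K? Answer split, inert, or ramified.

d = 355 ≡ 3 (mod 4), so O_K = ℤ[√355] and disc(K) = 4d = 1420.
Since gcd(3457, 1420) = 1 the prime 3457 does not ramify.
Compute (355/3457) via Euler: 355^((3457-1)/2) mod 3457 = 3456, so (355/3457) = -1.
Legendre symbol -1 ⇒ 3457 is inert.

inert — (3457) stays prime in O_K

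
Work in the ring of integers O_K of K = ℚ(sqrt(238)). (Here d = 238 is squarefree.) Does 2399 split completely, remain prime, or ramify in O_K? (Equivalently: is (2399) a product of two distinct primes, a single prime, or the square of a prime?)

split

Since 238 ≢ 1 mod 4, the ring of integers is ℤ[√238] with discriminant 4·238 = 952.
Since gcd(2399, 952) = 1 the prime 2399 does not ramify.
Compute (238/2399) via Euler: 238^((2399-1)/2) mod 2399 = 1, so (238/2399) = 1.
d is a quadratic residue mod p, hence 2399 splits in O_K.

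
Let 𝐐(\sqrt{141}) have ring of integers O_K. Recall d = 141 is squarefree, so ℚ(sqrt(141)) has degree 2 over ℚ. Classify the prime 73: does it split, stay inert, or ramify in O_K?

Since 141 ≡ 1 mod 4, the ring of integers is ℤ[(1+√141)/2] with discriminant 141.
disc(K) = 141 is not divisible by 73; 73 is unramified.
(141/73) = 68^36 mod 73 = 72, giving Legendre symbol -1.
Legendre symbol -1 ⇒ 73 is inert.

73 remains inert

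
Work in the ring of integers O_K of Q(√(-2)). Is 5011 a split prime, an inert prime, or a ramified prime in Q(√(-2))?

5011 splits in O_K

d = -2 ≡ 2 (mod 4), so O_K = ℤ[√-2] and disc(K) = 4d = -8.
5011 ∤ -8, so 5011 is unramified.
Legendre symbol by Euler's criterion: (-2/5011) ≡ (-2)^2505 ≡ 1 (mod 5011), i.e. (-2/5011) = 1.
d is a quadratic residue mod p, hence 5011 splits in O_K.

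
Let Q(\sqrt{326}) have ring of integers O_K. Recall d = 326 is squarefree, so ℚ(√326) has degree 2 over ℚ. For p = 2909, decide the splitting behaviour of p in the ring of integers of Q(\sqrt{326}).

p splits

d = 326 ≡ 2 (mod 4), so O_K = ℤ[√326] and disc(K) = 4d = 1304.
2909 ∤ 1304, so 2909 is unramified.
Compute (326/2909) via Euler: 326^((2909-1)/2) mod 2909 = 1, so (326/2909) = 1.
d is a quadratic residue mod p, hence 2909 splits in O_K.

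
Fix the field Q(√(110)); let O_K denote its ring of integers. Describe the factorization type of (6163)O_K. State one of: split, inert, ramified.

inert — (6163) stays prime in O_K

Since 110 ≢ 1 mod 4, the ring of integers is ℤ[√110] with discriminant 4·110 = 440.
disc(K) = 440 is not divisible by 6163; 6163 is unramified.
Euler's criterion: 110^3081 mod 6163 = 6162. Thus (110|6163) = -1.
(110/6163) = -1, so 6163 is inert.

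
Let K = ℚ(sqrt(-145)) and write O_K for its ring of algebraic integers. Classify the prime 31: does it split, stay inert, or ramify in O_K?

split — (31) = 𝔭₁𝔭₂ with 𝔭₁ ≠ 𝔭₂

-145 mod 4 = 3, hence disc K = 4·(-145) = -580 and O_K = ℤ[√-145].
disc(K) = -580 is not divisible by 31; 31 is unramified.
Compute (-145/31) via Euler: 10^((31-1)/2) mod 31 = 1, so (-145/31) = 1.
Legendre symbol 1 ⇒ 31 is split.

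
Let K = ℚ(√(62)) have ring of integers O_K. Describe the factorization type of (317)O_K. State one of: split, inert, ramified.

inert — (317) stays prime in O_K

Since 62 ≢ 1 mod 4, the ring of integers is ℤ[√62] with discriminant 4·62 = 248.
disc(K) = 248 is not divisible by 317; 317 is unramified.
(62/317) = 62^158 mod 317 = 316, giving Legendre symbol -1.
Legendre symbol -1 ⇒ 317 is inert.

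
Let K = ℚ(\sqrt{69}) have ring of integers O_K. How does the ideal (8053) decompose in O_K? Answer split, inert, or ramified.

split

Since 69 ≡ 1 mod 4, the ring of integers is ℤ[(1+√69)/2] with discriminant 69.
disc(K) = 69 is not divisible by 8053; 8053 is unramified.
Euler's criterion: 69^4026 mod 8053 = 1. Thus (69|8053) = 1.
Legendre symbol 1 ⇒ 8053 is split.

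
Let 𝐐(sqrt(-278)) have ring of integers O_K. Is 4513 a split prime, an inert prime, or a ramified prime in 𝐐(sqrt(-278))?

d = -278 ≡ 2 (mod 4), so O_K = ℤ[√-278] and disc(K) = 4d = -1112.
disc(K) = -1112 is not divisible by 4513; 4513 is unramified.
Legendre symbol by Euler's criterion: (-278/4513) ≡ (-278)^2256 ≡ 1 (mod 4513), i.e. (-278/4513) = 1.
d is a quadratic residue mod p, hence 4513 splits in O_K.

splits completely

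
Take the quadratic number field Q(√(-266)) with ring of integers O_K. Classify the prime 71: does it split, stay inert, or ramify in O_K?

-266 mod 4 = 2, hence disc K = 4·(-266) = -1064 and O_K = ℤ[√-266].
disc(K) = -1064 is not divisible by 71; 71 is unramified.
Euler's criterion: (-266)^35 mod 71 = 1. Thus (-266|71) = 1.
Legendre symbol 1 ⇒ 71 is split.

split — (71) = 𝔭₁𝔭₂ with 𝔭₁ ≠ 𝔭₂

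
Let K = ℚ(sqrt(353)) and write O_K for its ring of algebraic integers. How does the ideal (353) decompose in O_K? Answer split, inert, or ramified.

353 mod 4 = 1, hence disc K = 353 and O_K = ℤ[(1+√353)/2].
353 divides disc(K) = 353, so 353 ramifies.

p ramifies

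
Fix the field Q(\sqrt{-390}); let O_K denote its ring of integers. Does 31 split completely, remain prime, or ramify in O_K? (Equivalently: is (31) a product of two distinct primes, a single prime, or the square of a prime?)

-390 mod 4 = 2, hence disc K = 4·(-390) = -1560 and O_K = ℤ[√-390].
disc(K) = -1560 is not divisible by 31; 31 is unramified.
Legendre symbol by Euler's criterion: (-390/31) ≡ (-390)^15 ≡ 30 (mod 31), i.e. (-390/31) = -1.
(-390/31) = -1, so 31 is inert.

p is inert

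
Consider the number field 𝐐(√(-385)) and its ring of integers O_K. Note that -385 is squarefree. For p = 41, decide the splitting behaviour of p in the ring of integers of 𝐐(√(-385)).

41 splits in O_K

-385 mod 4 = 3, hence disc K = 4·(-385) = -1540 and O_K = ℤ[√-385].
disc(K) = -1540 is not divisible by 41; 41 is unramified.
Euler's criterion: (-385)^20 mod 41 = 1. Thus (-385|41) = 1.
(-385/41) = 1, so 41 splits.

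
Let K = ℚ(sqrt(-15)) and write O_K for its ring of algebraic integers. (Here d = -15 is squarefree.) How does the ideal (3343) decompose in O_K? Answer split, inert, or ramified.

d = -15 ≡ 1 (mod 4), so O_K = ℤ[(1+√-15)/2] and disc(K) = d = -15.
3343 ∤ -15, so 3343 is unramified.
Compute (-15/3343) via Euler: 3328^((3343-1)/2) mod 3343 = 3342, so (-15/3343) = -1.
Legendre symbol -1 ⇒ 3343 is inert.

remains prime (inert)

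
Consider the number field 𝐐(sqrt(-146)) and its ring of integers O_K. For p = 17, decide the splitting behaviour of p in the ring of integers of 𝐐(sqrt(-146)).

inert

d = -146 ≡ 2 (mod 4), so O_K = ℤ[√-146] and disc(K) = 4d = -584.
17 ∤ -584, so 17 is unramified.
Euler's criterion: (-146)^8 mod 17 = 16. Thus (-146|17) = -1.
Legendre symbol -1 ⇒ 17 is inert.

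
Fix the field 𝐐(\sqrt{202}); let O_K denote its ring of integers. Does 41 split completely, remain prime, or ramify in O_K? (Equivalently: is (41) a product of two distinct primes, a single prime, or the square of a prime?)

202 mod 4 = 2, hence disc K = 4·202 = 808 and O_K = ℤ[√202].
41 ∤ 808, so 41 is unramified.
Legendre symbol by Euler's criterion: (202/41) ≡ 202^20 ≡ 40 (mod 41), i.e. (202/41) = -1.
Legendre symbol -1 ⇒ 41 is inert.

inert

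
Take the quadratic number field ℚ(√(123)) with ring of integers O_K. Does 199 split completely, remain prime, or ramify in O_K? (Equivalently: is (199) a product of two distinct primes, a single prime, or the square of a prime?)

d = 123 ≡ 3 (mod 4), so O_K = ℤ[√123] and disc(K) = 4d = 492.
disc(K) = 492 is not divisible by 199; 199 is unramified.
Legendre symbol by Euler's criterion: (123/199) ≡ 123^99 ≡ 1 (mod 199), i.e. (123/199) = 1.
d is a quadratic residue mod p, hence 199 splits in O_K.

split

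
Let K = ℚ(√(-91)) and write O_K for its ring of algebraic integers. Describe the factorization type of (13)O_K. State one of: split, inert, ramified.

ramified — (13) = 𝔭²

-91 mod 4 = 1, hence disc K = -91 and O_K = ℤ[(1+√-91)/2].
disc(K) = -91 = 13·(-7), so p = 13 is ramified.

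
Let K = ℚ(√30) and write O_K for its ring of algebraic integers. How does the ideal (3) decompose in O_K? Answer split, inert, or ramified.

d = 30 ≡ 2 (mod 4), so O_K = ℤ[√30] and disc(K) = 4d = 120.
3 divides disc(K) = 120, so 3 ramifies.

ramified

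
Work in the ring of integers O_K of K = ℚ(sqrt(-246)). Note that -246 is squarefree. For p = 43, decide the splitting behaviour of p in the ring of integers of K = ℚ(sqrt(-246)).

-246 mod 4 = 2, hence disc K = 4·(-246) = -984 and O_K = ℤ[√-246].
Since gcd(43, -984) = 1 the prime 43 does not ramify.
(-246/43) = 12^21 mod 43 = 42, giving Legendre symbol -1.
(-246/43) = -1, so 43 is inert.

p is inert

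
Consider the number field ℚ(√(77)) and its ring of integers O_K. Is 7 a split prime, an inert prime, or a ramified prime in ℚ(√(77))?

77 mod 4 = 1, hence disc K = 77 and O_K = ℤ[(1+√77)/2].
Ramification test: 7 | 77. The prime 7 ramifies in K.

p ramifies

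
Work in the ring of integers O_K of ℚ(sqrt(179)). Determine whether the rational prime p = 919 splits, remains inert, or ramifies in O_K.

179 mod 4 = 3, hence disc K = 4·179 = 716 and O_K = ℤ[√179].
919 ∤ 716, so 919 is unramified.
Euler's criterion: 179^459 mod 919 = 1. Thus (179|919) = 1.
(179/919) = 1, so 919 splits.

919 splits in O_K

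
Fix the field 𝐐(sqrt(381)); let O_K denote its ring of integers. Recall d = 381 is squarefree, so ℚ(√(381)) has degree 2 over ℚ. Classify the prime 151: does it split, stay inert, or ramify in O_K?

d = 381 ≡ 1 (mod 4), so O_K = ℤ[(1+√381)/2] and disc(K) = d = 381.
Since gcd(151, 381) = 1 the prime 151 does not ramify.
(381/151) = 79^75 mod 151 = 150, giving Legendre symbol -1.
(381/151) = -1, so 151 is inert.

151 remains inert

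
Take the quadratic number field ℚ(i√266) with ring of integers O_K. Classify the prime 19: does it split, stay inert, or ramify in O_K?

d = -266 ≡ 2 (mod 4), so O_K = ℤ[√-266] and disc(K) = 4d = -1064.
Ramification test: 19 | -1064. The prime 19 ramifies in K.

ramified — (19) = 𝔭²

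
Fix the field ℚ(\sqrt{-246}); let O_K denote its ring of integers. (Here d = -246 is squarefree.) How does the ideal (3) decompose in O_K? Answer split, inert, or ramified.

ramified

-246 mod 4 = 2, hence disc K = 4·(-246) = -984 and O_K = ℤ[√-246].
Ramification test: 3 | -984. The prime 3 ramifies in K.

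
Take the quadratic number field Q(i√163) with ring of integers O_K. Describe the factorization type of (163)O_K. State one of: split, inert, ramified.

Since -163 ≡ 1 mod 4, the ring of integers is ℤ[(1+√-163)/2] with discriminant -163.
163 divides disc(K) = -163, so 163 ramifies.

ramifies in O_K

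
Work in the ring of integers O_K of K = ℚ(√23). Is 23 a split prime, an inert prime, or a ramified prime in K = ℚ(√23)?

ramifies in O_K

23 mod 4 = 3, hence disc K = 4·23 = 92 and O_K = ℤ[√23].
disc(K) = 92 = 23·4, so p = 23 is ramified.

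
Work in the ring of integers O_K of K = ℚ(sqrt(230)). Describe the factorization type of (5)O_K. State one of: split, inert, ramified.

ramified

230 mod 4 = 2, hence disc K = 4·230 = 920 and O_K = ℤ[√230].
Ramification test: 5 | 920. The prime 5 ramifies in K.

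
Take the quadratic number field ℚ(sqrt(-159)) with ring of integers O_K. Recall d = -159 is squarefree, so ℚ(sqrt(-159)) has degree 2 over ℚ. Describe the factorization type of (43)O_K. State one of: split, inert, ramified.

d = -159 ≡ 1 (mod 4), so O_K = ℤ[(1+√-159)/2] and disc(K) = d = -159.
disc(K) = -159 is not divisible by 43; 43 is unramified.
(-159/43) = 13^21 mod 43 = 1, giving Legendre symbol 1.
(-159/43) = 1, so 43 splits.

split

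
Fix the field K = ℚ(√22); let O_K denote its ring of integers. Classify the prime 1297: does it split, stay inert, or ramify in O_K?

remains prime (inert)

d = 22 ≡ 2 (mod 4), so O_K = ℤ[√22] and disc(K) = 4d = 88.
disc(K) = 88 is not divisible by 1297; 1297 is unramified.
Euler's criterion: 22^648 mod 1297 = 1296. Thus (22|1297) = -1.
(22/1297) = -1, so 1297 is inert.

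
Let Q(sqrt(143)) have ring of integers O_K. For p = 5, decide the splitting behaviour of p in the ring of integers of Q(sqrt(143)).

d = 143 ≡ 3 (mod 4), so O_K = ℤ[√143] and disc(K) = 4d = 572.
disc(K) = 572 is not divisible by 5; 5 is unramified.
Compute (143/5) via Euler: 3^((5-1)/2) mod 5 = 4, so (143/5) = -1.
d is a non-residue mod p, hence 5 remains inert in O_K.

inert — (5) stays prime in O_K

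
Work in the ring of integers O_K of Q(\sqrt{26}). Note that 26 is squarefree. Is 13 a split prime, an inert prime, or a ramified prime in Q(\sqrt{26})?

26 mod 4 = 2, hence disc K = 4·26 = 104 and O_K = ℤ[√26].
Ramification test: 13 | 104. The prime 13 ramifies in K.

ramified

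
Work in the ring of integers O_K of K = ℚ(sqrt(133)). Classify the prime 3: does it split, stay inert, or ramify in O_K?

133 mod 4 = 1, hence disc K = 133 and O_K = ℤ[(1+√133)/2].
3 ∤ 133, so 3 is unramified.
Euler's criterion: 133^1 mod 3 = 1. Thus (133|3) = 1.
d is a quadratic residue mod p, hence 3 splits in O_K.

split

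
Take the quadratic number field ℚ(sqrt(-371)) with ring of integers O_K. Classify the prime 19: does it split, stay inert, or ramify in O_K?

split

Since -371 ≡ 1 mod 4, the ring of integers is ℤ[(1+√-371)/2] with discriminant -371.
19 ∤ -371, so 19 is unramified.
Legendre symbol by Euler's criterion: (-371/19) ≡ (-371)^9 ≡ 1 (mod 19), i.e. (-371/19) = 1.
d is a quadratic residue mod p, hence 19 splits in O_K.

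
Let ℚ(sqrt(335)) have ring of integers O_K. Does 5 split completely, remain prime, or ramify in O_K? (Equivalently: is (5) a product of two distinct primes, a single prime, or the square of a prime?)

p ramifies

Since 335 ≢ 1 mod 4, the ring of integers is ℤ[√335] with discriminant 4·335 = 1340.
5 divides disc(K) = 1340, so 5 ramifies.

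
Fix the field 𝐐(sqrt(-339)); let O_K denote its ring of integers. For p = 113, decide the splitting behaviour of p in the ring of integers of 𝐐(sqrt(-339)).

Since -339 ≡ 1 mod 4, the ring of integers is ℤ[(1+√-339)/2] with discriminant -339.
Ramification test: 113 | -339. The prime 113 ramifies in K.

ramified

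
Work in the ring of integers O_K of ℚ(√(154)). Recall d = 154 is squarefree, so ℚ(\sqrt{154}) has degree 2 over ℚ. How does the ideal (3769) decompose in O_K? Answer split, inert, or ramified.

Since 154 ≢ 1 mod 4, the ring of integers is ℤ[√154] with discriminant 4·154 = 616.
Since gcd(3769, 616) = 1 the prime 3769 does not ramify.
Compute (154/3769) via Euler: 154^((3769-1)/2) mod 3769 = 1, so (154/3769) = 1.
(154/3769) = 1, so 3769 splits.

split — (3769) = 𝔭₁𝔭₂ with 𝔭₁ ≠ 𝔭₂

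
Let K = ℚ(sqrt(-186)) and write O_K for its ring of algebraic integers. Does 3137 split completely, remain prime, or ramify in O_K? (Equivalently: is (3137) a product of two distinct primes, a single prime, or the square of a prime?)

-186 mod 4 = 2, hence disc K = 4·(-186) = -744 and O_K = ℤ[√-186].
3137 ∤ -744, so 3137 is unramified.
(-186/3137) = 2951^1568 mod 3137 = 1, giving Legendre symbol 1.
d is a quadratic residue mod p, hence 3137 splits in O_K.

split — (3137) = 𝔭₁𝔭₂ with 𝔭₁ ≠ 𝔭₂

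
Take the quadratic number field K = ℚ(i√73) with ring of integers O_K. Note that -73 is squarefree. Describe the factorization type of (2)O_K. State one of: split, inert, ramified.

-73 mod 4 = 3, hence disc K = 4·(-73) = -292 and O_K = ℤ[√-73].
2 divides disc(K) = -292, so 2 ramifies.

ramified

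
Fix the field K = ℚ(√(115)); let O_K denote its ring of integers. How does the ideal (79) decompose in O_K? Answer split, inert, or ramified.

d = 115 ≡ 3 (mod 4), so O_K = ℤ[√115] and disc(K) = 4d = 460.
disc(K) = 460 is not divisible by 79; 79 is unramified.
Legendre symbol by Euler's criterion: (115/79) ≡ 115^39 ≡ 1 (mod 79), i.e. (115/79) = 1.
Legendre symbol 1 ⇒ 79 is split.

splits completely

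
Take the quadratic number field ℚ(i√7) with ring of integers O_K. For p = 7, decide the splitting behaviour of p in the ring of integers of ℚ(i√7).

Since -7 ≡ 1 mod 4, the ring of integers is ℤ[(1+√-7)/2] with discriminant -7.
7 divides disc(K) = -7, so 7 ramifies.

7 is ramified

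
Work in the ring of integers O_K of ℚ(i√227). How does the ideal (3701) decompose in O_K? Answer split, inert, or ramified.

-227 mod 4 = 1, hence disc K = -227 and O_K = ℤ[(1+√-227)/2].
Since gcd(3701, -227) = 1 the prime 3701 does not ramify.
Compute (-227/3701) via Euler: 3474^((3701-1)/2) mod 3701 = 1, so (-227/3701) = 1.
d is a quadratic residue mod p, hence 3701 splits in O_K.

split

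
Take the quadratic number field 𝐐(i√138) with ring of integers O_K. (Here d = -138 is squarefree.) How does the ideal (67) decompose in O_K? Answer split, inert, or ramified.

inert

Since -138 ≢ 1 mod 4, the ring of integers is ℤ[√-138] with discriminant 4·(-138) = -552.
67 ∤ -552, so 67 is unramified.
(-138/67) = 63^33 mod 67 = 66, giving Legendre symbol -1.
(-138/67) = -1, so 67 is inert.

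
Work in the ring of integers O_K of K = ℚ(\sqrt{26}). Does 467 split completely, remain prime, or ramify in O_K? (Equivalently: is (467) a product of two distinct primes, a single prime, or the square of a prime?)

remains prime (inert)

Since 26 ≢ 1 mod 4, the ring of integers is ℤ[√26] with discriminant 4·26 = 104.
467 ∤ 104, so 467 is unramified.
(26/467) = 26^233 mod 467 = 466, giving Legendre symbol -1.
Legendre symbol -1 ⇒ 467 is inert.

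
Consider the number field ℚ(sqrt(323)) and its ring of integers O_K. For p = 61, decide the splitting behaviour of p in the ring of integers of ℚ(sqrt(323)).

inert — (61) stays prime in O_K

Since 323 ≢ 1 mod 4, the ring of integers is ℤ[√323] with discriminant 4·323 = 1292.
Since gcd(61, 1292) = 1 the prime 61 does not ramify.
(323/61) = 18^30 mod 61 = 60, giving Legendre symbol -1.
Legendre symbol -1 ⇒ 61 is inert.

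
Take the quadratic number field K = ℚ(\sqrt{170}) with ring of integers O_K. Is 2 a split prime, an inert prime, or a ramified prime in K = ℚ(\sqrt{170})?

Since 170 ≢ 1 mod 4, the ring of integers is ℤ[√170] with discriminant 4·170 = 680.
disc(K) = 680 = 2·340, so p = 2 is ramified.

p ramifies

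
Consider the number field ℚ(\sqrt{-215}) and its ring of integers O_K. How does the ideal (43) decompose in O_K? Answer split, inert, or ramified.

ramified — (43) = 𝔭²

Since -215 ≡ 1 mod 4, the ring of integers is ℤ[(1+√-215)/2] with discriminant -215.
43 divides disc(K) = -215, so 43 ramifies.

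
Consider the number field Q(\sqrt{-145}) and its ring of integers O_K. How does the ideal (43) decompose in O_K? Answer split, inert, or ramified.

Since -145 ≢ 1 mod 4, the ring of integers is ℤ[√-145] with discriminant 4·(-145) = -580.
disc(K) = -580 is not divisible by 43; 43 is unramified.
Euler's criterion: (-145)^21 mod 43 = 42. Thus (-145|43) = -1.
Legendre symbol -1 ⇒ 43 is inert.

remains prime (inert)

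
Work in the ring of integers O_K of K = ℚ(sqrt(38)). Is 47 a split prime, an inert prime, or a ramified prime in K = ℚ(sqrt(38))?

remains prime (inert)

38 mod 4 = 2, hence disc K = 4·38 = 152 and O_K = ℤ[√38].
disc(K) = 152 is not divisible by 47; 47 is unramified.
Compute (38/47) via Euler: 38^((47-1)/2) mod 47 = 46, so (38/47) = -1.
d is a non-residue mod p, hence 47 remains inert in O_K.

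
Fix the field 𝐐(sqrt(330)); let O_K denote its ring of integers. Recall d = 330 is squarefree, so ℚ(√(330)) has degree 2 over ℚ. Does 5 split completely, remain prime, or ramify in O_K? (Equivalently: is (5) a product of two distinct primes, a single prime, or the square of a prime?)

Since 330 ≢ 1 mod 4, the ring of integers is ℤ[√330] with discriminant 4·330 = 1320.
disc(K) = 1320 = 5·264, so p = 5 is ramified.

5 is ramified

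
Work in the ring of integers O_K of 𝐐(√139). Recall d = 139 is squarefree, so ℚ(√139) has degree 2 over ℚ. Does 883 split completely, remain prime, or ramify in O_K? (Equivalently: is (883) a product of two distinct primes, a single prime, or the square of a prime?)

Since 139 ≢ 1 mod 4, the ring of integers is ℤ[√139] with discriminant 4·139 = 556.
883 ∤ 556, so 883 is unramified.
Legendre symbol by Euler's criterion: (139/883) ≡ 139^441 ≡ 882 (mod 883), i.e. (139/883) = -1.
(139/883) = -1, so 883 is inert.

883 remains inert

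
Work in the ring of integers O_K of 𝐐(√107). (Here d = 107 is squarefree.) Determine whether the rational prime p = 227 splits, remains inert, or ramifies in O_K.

remains prime (inert)

107 mod 4 = 3, hence disc K = 4·107 = 428 and O_K = ℤ[√107].
Since gcd(227, 428) = 1 the prime 227 does not ramify.
(107/227) = 107^113 mod 227 = 226, giving Legendre symbol -1.
(107/227) = -1, so 227 is inert.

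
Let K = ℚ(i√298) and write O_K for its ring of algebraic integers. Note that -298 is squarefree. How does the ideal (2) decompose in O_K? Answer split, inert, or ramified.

-298 mod 4 = 2, hence disc K = 4·(-298) = -1192 and O_K = ℤ[√-298].
Ramification test: 2 | -1192. The prime 2 ramifies in K.

ramifies in O_K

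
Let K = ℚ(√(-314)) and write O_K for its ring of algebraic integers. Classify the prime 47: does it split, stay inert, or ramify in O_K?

p is inert

Since -314 ≢ 1 mod 4, the ring of integers is ℤ[√-314] with discriminant 4·(-314) = -1256.
47 ∤ -1256, so 47 is unramified.
Compute (-314/47) via Euler: 15^((47-1)/2) mod 47 = 46, so (-314/47) = -1.
(-314/47) = -1, so 47 is inert.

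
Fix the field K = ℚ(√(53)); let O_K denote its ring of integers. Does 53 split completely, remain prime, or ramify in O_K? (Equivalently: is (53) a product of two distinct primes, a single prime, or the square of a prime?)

p ramifies

53 mod 4 = 1, hence disc K = 53 and O_K = ℤ[(1+√53)/2].
53 divides disc(K) = 53, so 53 ramifies.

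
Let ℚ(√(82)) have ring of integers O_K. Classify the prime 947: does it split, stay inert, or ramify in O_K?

d = 82 ≡ 2 (mod 4), so O_K = ℤ[√82] and disc(K) = 4d = 328.
Since gcd(947, 328) = 1 the prime 947 does not ramify.
Compute (82/947) via Euler: 82^((947-1)/2) mod 947 = 946, so (82/947) = -1.
(82/947) = -1, so 947 is inert.

947 remains inert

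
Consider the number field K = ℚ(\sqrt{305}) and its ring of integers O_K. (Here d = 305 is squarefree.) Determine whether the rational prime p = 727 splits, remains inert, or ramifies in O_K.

305 mod 4 = 1, hence disc K = 305 and O_K = ℤ[(1+√305)/2].
Since gcd(727, 305) = 1 the prime 727 does not ramify.
(305/727) = 305^363 mod 727 = 726, giving Legendre symbol -1.
(305/727) = -1, so 727 is inert.

727 remains inert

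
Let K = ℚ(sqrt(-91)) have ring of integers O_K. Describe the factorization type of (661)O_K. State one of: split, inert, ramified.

split — (661) = 𝔭₁𝔭₂ with 𝔭₁ ≠ 𝔭₂

-91 mod 4 = 1, hence disc K = -91 and O_K = ℤ[(1+√-91)/2].
661 ∤ -91, so 661 is unramified.
Legendre symbol by Euler's criterion: (-91/661) ≡ (-91)^330 ≡ 1 (mod 661), i.e. (-91/661) = 1.
(-91/661) = 1, so 661 splits.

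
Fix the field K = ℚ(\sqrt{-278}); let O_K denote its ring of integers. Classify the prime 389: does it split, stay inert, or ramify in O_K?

split — (389) = 𝔭₁𝔭₂ with 𝔭₁ ≠ 𝔭₂

Since -278 ≢ 1 mod 4, the ring of integers is ℤ[√-278] with discriminant 4·(-278) = -1112.
disc(K) = -1112 is not divisible by 389; 389 is unramified.
(-278/389) = 111^194 mod 389 = 1, giving Legendre symbol 1.
Legendre symbol 1 ⇒ 389 is split.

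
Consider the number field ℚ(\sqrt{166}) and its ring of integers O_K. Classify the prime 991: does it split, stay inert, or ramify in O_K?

Since 166 ≢ 1 mod 4, the ring of integers is ℤ[√166] with discriminant 4·166 = 664.
Since gcd(991, 664) = 1 the prime 991 does not ramify.
Compute (166/991) via Euler: 166^((991-1)/2) mod 991 = 990, so (166/991) = -1.
Legendre symbol -1 ⇒ 991 is inert.

991 remains inert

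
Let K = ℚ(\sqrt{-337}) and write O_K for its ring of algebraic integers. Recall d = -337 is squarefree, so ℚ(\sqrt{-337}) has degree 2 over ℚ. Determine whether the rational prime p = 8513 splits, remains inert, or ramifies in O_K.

Since -337 ≢ 1 mod 4, the ring of integers is ℤ[√-337] with discriminant 4·(-337) = -1348.
8513 ∤ -1348, so 8513 is unramified.
Euler's criterion: (-337)^4256 mod 8513 = 8512. Thus (-337|8513) = -1.
Legendre symbol -1 ⇒ 8513 is inert.

remains prime (inert)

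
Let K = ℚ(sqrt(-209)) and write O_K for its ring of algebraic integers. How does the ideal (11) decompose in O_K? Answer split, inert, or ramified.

ramifies in O_K

Since -209 ≢ 1 mod 4, the ring of integers is ℤ[√-209] with discriminant 4·(-209) = -836.
11 divides disc(K) = -836, so 11 ramifies.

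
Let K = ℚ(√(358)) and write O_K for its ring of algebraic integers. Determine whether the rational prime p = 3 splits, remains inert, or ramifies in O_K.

3 splits in O_K

Since 358 ≢ 1 mod 4, the ring of integers is ℤ[√358] with discriminant 4·358 = 1432.
Since gcd(3, 1432) = 1 the prime 3 does not ramify.
(358/3) = 1^1 mod 3 = 1, giving Legendre symbol 1.
d is a quadratic residue mod p, hence 3 splits in O_K.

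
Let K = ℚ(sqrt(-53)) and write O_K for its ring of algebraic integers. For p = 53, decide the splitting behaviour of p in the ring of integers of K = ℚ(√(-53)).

p ramifies

-53 mod 4 = 3, hence disc K = 4·(-53) = -212 and O_K = ℤ[√-53].
Ramification test: 53 | -212. The prime 53 ramifies in K.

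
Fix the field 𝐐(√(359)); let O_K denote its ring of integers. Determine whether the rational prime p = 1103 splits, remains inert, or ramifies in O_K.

Since 359 ≢ 1 mod 4, the ring of integers is ℤ[√359] with discriminant 4·359 = 1436.
disc(K) = 1436 is not divisible by 1103; 1103 is unramified.
(359/1103) = 359^551 mod 1103 = 1, giving Legendre symbol 1.
Legendre symbol 1 ⇒ 1103 is split.

splits completely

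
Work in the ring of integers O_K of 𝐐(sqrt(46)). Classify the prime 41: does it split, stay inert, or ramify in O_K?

splits completely

46 mod 4 = 2, hence disc K = 4·46 = 184 and O_K = ℤ[√46].
Since gcd(41, 184) = 1 the prime 41 does not ramify.
Euler's criterion: 46^20 mod 41 = 1. Thus (46|41) = 1.
Legendre symbol 1 ⇒ 41 is split.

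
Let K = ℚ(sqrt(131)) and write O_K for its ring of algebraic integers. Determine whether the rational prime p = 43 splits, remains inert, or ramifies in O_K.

remains prime (inert)

Since 131 ≢ 1 mod 4, the ring of integers is ℤ[√131] with discriminant 4·131 = 524.
43 ∤ 524, so 43 is unramified.
(131/43) = 2^21 mod 43 = 42, giving Legendre symbol -1.
d is a non-residue mod p, hence 43 remains inert in O_K.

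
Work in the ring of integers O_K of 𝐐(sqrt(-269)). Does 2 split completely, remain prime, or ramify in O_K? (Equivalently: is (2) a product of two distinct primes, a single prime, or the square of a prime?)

ramified

d = -269 ≡ 3 (mod 4), so O_K = ℤ[√-269] and disc(K) = 4d = -1076.
Ramification test: 2 | -1076. The prime 2 ramifies in K.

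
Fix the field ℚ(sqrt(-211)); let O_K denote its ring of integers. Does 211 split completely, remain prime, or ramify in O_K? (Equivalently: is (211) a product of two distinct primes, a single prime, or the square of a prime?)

-211 mod 4 = 1, hence disc K = -211 and O_K = ℤ[(1+√-211)/2].
Ramification test: 211 | -211. The prime 211 ramifies in K.

p ramifies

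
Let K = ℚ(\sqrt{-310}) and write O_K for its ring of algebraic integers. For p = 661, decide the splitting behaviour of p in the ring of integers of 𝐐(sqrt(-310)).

remains prime (inert)

d = -310 ≡ 2 (mod 4), so O_K = ℤ[√-310] and disc(K) = 4d = -1240.
661 ∤ -1240, so 661 is unramified.
Legendre symbol by Euler's criterion: (-310/661) ≡ (-310)^330 ≡ 660 (mod 661), i.e. (-310/661) = -1.
Legendre symbol -1 ⇒ 661 is inert.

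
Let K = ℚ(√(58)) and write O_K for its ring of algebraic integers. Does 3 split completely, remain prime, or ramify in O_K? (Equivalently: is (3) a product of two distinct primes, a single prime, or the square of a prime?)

split — (3) = 𝔭₁𝔭₂ with 𝔭₁ ≠ 𝔭₂

Since 58 ≢ 1 mod 4, the ring of integers is ℤ[√58] with discriminant 4·58 = 232.
Since gcd(3, 232) = 1 the prime 3 does not ramify.
Euler's criterion: 58^1 mod 3 = 1. Thus (58|3) = 1.
Legendre symbol 1 ⇒ 3 is split.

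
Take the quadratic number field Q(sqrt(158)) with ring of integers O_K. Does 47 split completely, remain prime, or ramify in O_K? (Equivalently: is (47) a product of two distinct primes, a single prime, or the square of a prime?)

split

Since 158 ≢ 1 mod 4, the ring of integers is ℤ[√158] with discriminant 4·158 = 632.
Since gcd(47, 632) = 1 the prime 47 does not ramify.
Euler's criterion: 158^23 mod 47 = 1. Thus (158|47) = 1.
(158/47) = 1, so 47 splits.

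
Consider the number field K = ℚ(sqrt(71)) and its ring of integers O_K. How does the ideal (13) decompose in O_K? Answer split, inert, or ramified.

inert

71 mod 4 = 3, hence disc K = 4·71 = 284 and O_K = ℤ[√71].
Since gcd(13, 284) = 1 the prime 13 does not ramify.
Euler's criterion: 71^6 mod 13 = 12. Thus (71|13) = -1.
(71/13) = -1, so 13 is inert.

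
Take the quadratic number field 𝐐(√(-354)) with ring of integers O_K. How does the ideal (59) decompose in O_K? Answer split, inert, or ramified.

d = -354 ≡ 2 (mod 4), so O_K = ℤ[√-354] and disc(K) = 4d = -1416.
59 divides disc(K) = -1416, so 59 ramifies.

ramifies in O_K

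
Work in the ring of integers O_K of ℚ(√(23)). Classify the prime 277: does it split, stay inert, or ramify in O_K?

split

d = 23 ≡ 3 (mod 4), so O_K = ℤ[√23] and disc(K) = 4d = 92.
277 ∤ 92, so 277 is unramified.
Compute (23/277) via Euler: 23^((277-1)/2) mod 277 = 1, so (23/277) = 1.
d is a quadratic residue mod p, hence 277 splits in O_K.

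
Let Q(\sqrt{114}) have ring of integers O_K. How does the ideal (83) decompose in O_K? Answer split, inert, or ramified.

split — (83) = 𝔭₁𝔭₂ with 𝔭₁ ≠ 𝔭₂

114 mod 4 = 2, hence disc K = 4·114 = 456 and O_K = ℤ[√114].
Since gcd(83, 456) = 1 the prime 83 does not ramify.
Legendre symbol by Euler's criterion: (114/83) ≡ 114^41 ≡ 1 (mod 83), i.e. (114/83) = 1.
Legendre symbol 1 ⇒ 83 is split.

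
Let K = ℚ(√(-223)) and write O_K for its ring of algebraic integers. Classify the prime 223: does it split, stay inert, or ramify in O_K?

-223 mod 4 = 1, hence disc K = -223 and O_K = ℤ[(1+√-223)/2].
disc(K) = -223 = 223·(-1), so p = 223 is ramified.

ramifies in O_K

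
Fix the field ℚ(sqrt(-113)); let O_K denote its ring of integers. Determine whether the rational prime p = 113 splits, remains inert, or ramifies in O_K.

d = -113 ≡ 3 (mod 4), so O_K = ℤ[√-113] and disc(K) = 4d = -452.
disc(K) = -452 = 113·(-4), so p = 113 is ramified.

ramifies in O_K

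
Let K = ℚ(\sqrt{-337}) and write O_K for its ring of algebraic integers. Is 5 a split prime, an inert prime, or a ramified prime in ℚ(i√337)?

remains prime (inert)

d = -337 ≡ 3 (mod 4), so O_K = ℤ[√-337] and disc(K) = 4d = -1348.
Since gcd(5, -1348) = 1 the prime 5 does not ramify.
(-337/5) = 3^2 mod 5 = 4, giving Legendre symbol -1.
(-337/5) = -1, so 5 is inert.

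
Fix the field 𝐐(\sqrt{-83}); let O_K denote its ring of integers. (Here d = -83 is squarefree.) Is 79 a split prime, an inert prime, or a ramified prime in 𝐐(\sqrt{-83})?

79 remains inert

Since -83 ≡ 1 mod 4, the ring of integers is ℤ[(1+√-83)/2] with discriminant -83.
disc(K) = -83 is not divisible by 79; 79 is unramified.
(-83/79) = 75^39 mod 79 = 78, giving Legendre symbol -1.
(-83/79) = -1, so 79 is inert.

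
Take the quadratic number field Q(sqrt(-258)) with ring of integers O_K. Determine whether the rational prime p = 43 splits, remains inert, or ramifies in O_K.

d = -258 ≡ 2 (mod 4), so O_K = ℤ[√-258] and disc(K) = 4d = -1032.
43 divides disc(K) = -1032, so 43 ramifies.

ramifies in O_K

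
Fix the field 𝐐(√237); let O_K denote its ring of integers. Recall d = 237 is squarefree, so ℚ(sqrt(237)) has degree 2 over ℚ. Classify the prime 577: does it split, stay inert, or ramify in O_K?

p is inert

237 mod 4 = 1, hence disc K = 237 and O_K = ℤ[(1+√237)/2].
disc(K) = 237 is not divisible by 577; 577 is unramified.
(237/577) = 237^288 mod 577 = 576, giving Legendre symbol -1.
Legendre symbol -1 ⇒ 577 is inert.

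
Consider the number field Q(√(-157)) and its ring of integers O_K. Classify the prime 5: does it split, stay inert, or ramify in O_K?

inert — (5) stays prime in O_K

Since -157 ≢ 1 mod 4, the ring of integers is ℤ[√-157] with discriminant 4·(-157) = -628.
disc(K) = -628 is not divisible by 5; 5 is unramified.
Legendre symbol by Euler's criterion: (-157/5) ≡ (-157)^2 ≡ 4 (mod 5), i.e. (-157/5) = -1.
d is a non-residue mod p, hence 5 remains inert in O_K.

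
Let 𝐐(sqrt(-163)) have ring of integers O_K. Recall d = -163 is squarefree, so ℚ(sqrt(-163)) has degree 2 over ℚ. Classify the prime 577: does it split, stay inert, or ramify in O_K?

split — (577) = 𝔭₁𝔭₂ with 𝔭₁ ≠ 𝔭₂

Since -163 ≡ 1 mod 4, the ring of integers is ℤ[(1+√-163)/2] with discriminant -163.
Since gcd(577, -163) = 1 the prime 577 does not ramify.
(-163/577) = 414^288 mod 577 = 1, giving Legendre symbol 1.
Legendre symbol 1 ⇒ 577 is split.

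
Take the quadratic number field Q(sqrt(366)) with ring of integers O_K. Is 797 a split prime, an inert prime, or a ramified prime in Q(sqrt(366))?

Since 366 ≢ 1 mod 4, the ring of integers is ℤ[√366] with discriminant 4·366 = 1464.
disc(K) = 1464 is not divisible by 797; 797 is unramified.
Legendre symbol by Euler's criterion: (366/797) ≡ 366^398 ≡ 1 (mod 797), i.e. (366/797) = 1.
Legendre symbol 1 ⇒ 797 is split.

splits completely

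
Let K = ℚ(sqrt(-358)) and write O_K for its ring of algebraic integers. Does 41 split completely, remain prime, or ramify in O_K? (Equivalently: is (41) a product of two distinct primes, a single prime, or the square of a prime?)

-358 mod 4 = 2, hence disc K = 4·(-358) = -1432 and O_K = ℤ[√-358].
Since gcd(41, -1432) = 1 the prime 41 does not ramify.
(-358/41) = 11^20 mod 41 = 40, giving Legendre symbol -1.
(-358/41) = -1, so 41 is inert.

p is inert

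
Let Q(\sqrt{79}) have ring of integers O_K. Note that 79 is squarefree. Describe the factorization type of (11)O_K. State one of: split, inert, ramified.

Since 79 ≢ 1 mod 4, the ring of integers is ℤ[√79] with discriminant 4·79 = 316.
disc(K) = 316 is not divisible by 11; 11 is unramified.
(79/11) = 2^5 mod 11 = 10, giving Legendre symbol -1.
(79/11) = -1, so 11 is inert.

inert — (11) stays prime in O_K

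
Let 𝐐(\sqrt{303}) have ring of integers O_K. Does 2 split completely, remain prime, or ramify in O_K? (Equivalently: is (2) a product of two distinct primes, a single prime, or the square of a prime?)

ramified — (2) = 𝔭²

Since 303 ≢ 1 mod 4, the ring of integers is ℤ[√303] with discriminant 4·303 = 1212.
disc(K) = 1212 = 2·606, so p = 2 is ramified.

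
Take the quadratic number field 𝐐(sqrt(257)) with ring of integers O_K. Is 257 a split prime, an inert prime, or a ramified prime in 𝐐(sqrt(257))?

ramifies in O_K

Since 257 ≡ 1 mod 4, the ring of integers is ℤ[(1+√257)/2] with discriminant 257.
disc(K) = 257 = 257·1, so p = 257 is ramified.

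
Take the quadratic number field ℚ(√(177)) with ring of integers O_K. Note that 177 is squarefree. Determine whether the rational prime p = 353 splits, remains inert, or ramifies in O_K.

splits completely

177 mod 4 = 1, hence disc K = 177 and O_K = ℤ[(1+√177)/2].
Since gcd(353, 177) = 1 the prime 353 does not ramify.
Legendre symbol by Euler's criterion: (177/353) ≡ 177^176 ≡ 1 (mod 353), i.e. (177/353) = 1.
Legendre symbol 1 ⇒ 353 is split.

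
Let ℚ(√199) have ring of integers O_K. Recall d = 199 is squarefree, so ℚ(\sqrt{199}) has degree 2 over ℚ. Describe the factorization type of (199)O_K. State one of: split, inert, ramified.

d = 199 ≡ 3 (mod 4), so O_K = ℤ[√199] and disc(K) = 4d = 796.
Ramification test: 199 | 796. The prime 199 ramifies in K.

p ramifies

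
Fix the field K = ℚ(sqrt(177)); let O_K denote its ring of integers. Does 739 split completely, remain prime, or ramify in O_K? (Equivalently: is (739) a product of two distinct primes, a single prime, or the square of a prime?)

Since 177 ≡ 1 mod 4, the ring of integers is ℤ[(1+√177)/2] with discriminant 177.
disc(K) = 177 is not divisible by 739; 739 is unramified.
(177/739) = 177^369 mod 739 = 738, giving Legendre symbol -1.
d is a non-residue mod p, hence 739 remains inert in O_K.

p is inert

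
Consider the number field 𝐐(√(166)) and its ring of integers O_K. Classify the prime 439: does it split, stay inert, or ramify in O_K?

split

Since 166 ≢ 1 mod 4, the ring of integers is ℤ[√166] with discriminant 4·166 = 664.
439 ∤ 664, so 439 is unramified.
Legendre symbol by Euler's criterion: (166/439) ≡ 166^219 ≡ 1 (mod 439), i.e. (166/439) = 1.
Legendre symbol 1 ⇒ 439 is split.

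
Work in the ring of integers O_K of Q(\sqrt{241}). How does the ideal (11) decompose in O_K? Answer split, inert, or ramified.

remains prime (inert)

Since 241 ≡ 1 mod 4, the ring of integers is ℤ[(1+√241)/2] with discriminant 241.
11 ∤ 241, so 11 is unramified.
Legendre symbol by Euler's criterion: (241/11) ≡ 241^5 ≡ 10 (mod 11), i.e. (241/11) = -1.
d is a non-residue mod p, hence 11 remains inert in O_K.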